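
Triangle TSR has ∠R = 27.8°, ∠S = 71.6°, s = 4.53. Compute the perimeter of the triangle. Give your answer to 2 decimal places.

perimeter ≈ 11.47

The third angle is ∠T = 180° − ∠S − ∠R = 80.60°.
Law of sines: t = s·sin T/sin S ≈ 4.71.
Law of sines: r = s·sin R/sin S ≈ 2.2266.
Semiperimeter p = (4.71+4.53+2.2266)/2 = 5.7333.
Perimeter = 4.71 + 4.53 + 2.2266 = 11.467.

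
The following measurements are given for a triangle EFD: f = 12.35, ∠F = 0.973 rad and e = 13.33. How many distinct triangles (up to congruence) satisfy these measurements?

2

e·sin F = 13.33·sin(0.973 rad) ≈ 11.02.
Since e sin F < f < e (11.02 < 12.35 < 13.33), two triangles exist.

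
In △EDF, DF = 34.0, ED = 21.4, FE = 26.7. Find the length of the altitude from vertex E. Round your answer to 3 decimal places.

Semiperimeter s = (34 + 26.7 + 21.4)/2 = 41.05.
Heron's formula: area = √(41.05·7.05·14.35·19.65) ≈ 285.67.
The altitude from E has length 2·area/DF ≈ 16.804.

16.804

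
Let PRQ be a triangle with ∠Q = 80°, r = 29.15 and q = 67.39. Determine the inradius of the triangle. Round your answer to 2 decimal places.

Law of sines: sin R = r·sin Q/q ≈ 0.42599.
Since q ≥ r, only the acute value applies: ∠R ≈ 25.21°.
Then ∠P = 180° − ∠Q − ∠R ≈ 74.79°.
Law of sines gives p = q·sin P/sin Q ≈ 66.032.
Area = ½·q·r·sin P ≈ 947.79.
Semiperimeter s = (66.032+29.15+67.39)/2 = 81.286.
Inradius = area/s = 947.79/81.286 ≈ 11.66.

11.66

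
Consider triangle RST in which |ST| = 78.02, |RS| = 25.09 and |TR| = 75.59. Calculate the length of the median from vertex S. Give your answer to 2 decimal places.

Median from S: ½√(2·|RS|² + 2·|ST|² − |TR|²) ≈ 43.93.

43.93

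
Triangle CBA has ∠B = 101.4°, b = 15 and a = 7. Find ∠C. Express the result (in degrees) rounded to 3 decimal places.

Law of sines: sin A = a·sin B/b ≈ 0.45746.
Since b ≥ a, only the acute value applies: ∠A ≈ 27.22°.
Then ∠C = 180° − ∠B − ∠A ≈ 51.38°.

51.377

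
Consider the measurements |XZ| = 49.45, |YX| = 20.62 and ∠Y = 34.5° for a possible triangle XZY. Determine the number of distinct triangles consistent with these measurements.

|YX|·sin Y = 20.62·sin(34.5°) ≈ 11.68.
Since |XZ| ≥ |YX|, exactly one triangle exists.

1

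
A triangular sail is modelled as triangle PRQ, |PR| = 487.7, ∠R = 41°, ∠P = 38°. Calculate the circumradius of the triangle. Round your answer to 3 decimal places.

248.414

The third angle is ∠Q = 180° − ∠P − ∠R = 101.00°.
Law of sines: |RQ| = |PR|·sin P/sin Q ≈ 305.88.
Law of sines: |QP| = |PR|·sin R/sin Q ≈ 325.95.
Circumradius = |PR|/(2 sin Q) ≈ 248.41.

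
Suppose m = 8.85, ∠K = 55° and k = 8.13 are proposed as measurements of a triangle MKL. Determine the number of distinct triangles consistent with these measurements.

2

m·sin K = 8.85·sin(55°) ≈ 7.249.
Since m sin K < k < m (7.249 < 8.13 < 8.85), two triangles exist.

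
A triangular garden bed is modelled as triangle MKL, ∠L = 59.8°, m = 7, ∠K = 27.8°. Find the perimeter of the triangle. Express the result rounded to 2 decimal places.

16.32

The third angle is ∠M = 180° − ∠K − ∠L = 92.40°.
Law of sines: k = m·sin K/sin M ≈ 3.2676.
Law of sines: l = m·sin L/sin M ≈ 6.0552.
Semiperimeter s = (7+3.2676+6.0552)/2 = 8.1614.
Perimeter = 7 + 3.2676 + 6.0552 = 16.323.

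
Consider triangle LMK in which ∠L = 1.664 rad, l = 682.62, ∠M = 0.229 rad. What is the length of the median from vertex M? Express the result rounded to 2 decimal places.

m_M ≈ 662.11

The third angle is ∠K = π − ∠L − ∠M = 1.249 rad.
Law of sines: m = l·sin M/sin L ≈ 155.63.
Law of sines: k = l·sin K/sin L ≈ 650.31.
Median from M: ½√(2·k² + 2·l² − m²) ≈ 662.11.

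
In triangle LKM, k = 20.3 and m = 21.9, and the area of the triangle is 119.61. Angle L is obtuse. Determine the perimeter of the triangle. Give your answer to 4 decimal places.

From area = ½·k·m·sin L, we get sin L = 2·area/(k·m) ≈ 0.53809.
Taking the obtuse solution, ∠L ≈ 147.45°.
Law of cosines then gives l ≈ 40.511.
Perimeter = 40.511 + 20.3 + 21.9 = 82.711.

perimeter ≈ 82.7110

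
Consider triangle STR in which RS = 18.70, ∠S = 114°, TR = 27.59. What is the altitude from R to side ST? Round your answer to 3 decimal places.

Law of sines: sin T = RS·sin S/TR ≈ 0.61918.
Since TR ≥ RS, only the acute value applies: ∠T ≈ 38.26°.
Then ∠R = 180° − ∠S − ∠T ≈ 27.74°.
Law of sines gives ST = TR·sin R/sin S ≈ 14.059.
Area = ½·TR·RS·sin R ≈ 120.09.
The altitude from R has length 2·area/ST ≈ 17.083.

h_R ≈ 17.083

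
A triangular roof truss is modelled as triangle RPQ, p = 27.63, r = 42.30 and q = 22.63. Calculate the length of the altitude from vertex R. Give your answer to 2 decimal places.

Semiperimeter s = (42.3 + 27.63 + 22.63)/2 = 46.28.
Heron's formula: area = √(46.28·3.98·18.65·23.65) ≈ 285.03.
The altitude from R has length 2·area/r ≈ 13.477.

h_R ≈ 13.48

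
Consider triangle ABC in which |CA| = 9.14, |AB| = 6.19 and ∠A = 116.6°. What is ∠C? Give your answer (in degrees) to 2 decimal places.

By the law of cosines, |BC|² = |CA|² + |AB|² − 2·|CA|·|AB|·cos A = 172.52, so |BC| ≈ 13.135.
Law of cosines again: cos C = (|BC|² + |CA|² − |AB|²)/(2·|BC|·|CA|) ≈ 0.90688, so ∠C ≈ 24.92°.

∠C ≈ 24.92°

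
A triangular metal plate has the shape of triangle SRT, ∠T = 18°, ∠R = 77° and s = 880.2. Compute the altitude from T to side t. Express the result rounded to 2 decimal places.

h_T ≈ 857.64

The third angle is ∠S = 180° − ∠R − ∠T = 85.00°.
Law of sines: r = s·sin R/sin S ≈ 860.92.
Law of sines: t = s·sin T/sin S ≈ 273.04.
Area = ½·s·r·sin T ≈ 1.1708e+05.
The altitude from T has length 2·area/t ≈ 857.64.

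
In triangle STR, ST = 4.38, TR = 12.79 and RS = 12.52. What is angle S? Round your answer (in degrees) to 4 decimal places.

∠S ≈ 83.5341°

By the law of cosines, cos S = (RS² + ST² − TR²) / (2·RS·ST) ≈ 0.11261, so ∠S ≈ 83.53°.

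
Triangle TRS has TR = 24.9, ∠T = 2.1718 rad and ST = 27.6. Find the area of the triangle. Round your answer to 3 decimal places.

area ≈ 283.407

Area = ½·ST·TR·sin T ≈ 283.41.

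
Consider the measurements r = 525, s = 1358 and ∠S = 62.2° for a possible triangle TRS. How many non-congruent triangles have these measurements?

1

r·sin S = 525·sin(62.2°) ≈ 464.4.
Since s ≥ r, exactly one triangle exists.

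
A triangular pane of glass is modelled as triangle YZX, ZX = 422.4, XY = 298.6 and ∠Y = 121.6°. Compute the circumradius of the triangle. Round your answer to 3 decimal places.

247.967

Law of sines: sin Z = XY·sin Y/ZX ≈ 0.60210.
Since ZX ≥ XY, only the acute value applies: ∠Z ≈ 37.02°.
Then ∠X = 180° − ∠Y − ∠Z ≈ 21.38°.
Law of sines gives YZ = ZX·sin X/sin Y ≈ 180.79.
Circumradius = ZX/(2 sin Y) ≈ 247.97.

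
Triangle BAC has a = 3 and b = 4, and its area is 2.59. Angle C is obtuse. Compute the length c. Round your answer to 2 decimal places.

From area = ½·b·a·sin C, we get sin C = 2·area/(b·a) ≈ 0.43167.
Taking the obtuse solution, ∠C ≈ 154.43°.
Law of cosines then gives c ≈ 6.83.

6.83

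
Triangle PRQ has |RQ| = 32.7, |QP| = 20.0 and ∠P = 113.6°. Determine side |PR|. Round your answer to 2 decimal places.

Law of sines: sin R = |QP|·sin P/|RQ| ≈ 0.56047.
Since |RQ| ≥ |QP|, only the acute value applies: ∠R ≈ 34.09°.
Then ∠Q = 180° − ∠P − ∠R ≈ 32.31°.
Law of sines gives |PR| = |RQ|·sin Q/sin P ≈ 19.074.

19.07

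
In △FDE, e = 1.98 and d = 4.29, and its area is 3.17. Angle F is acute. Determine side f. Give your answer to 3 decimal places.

3.319

From area = ½·d·e·sin F, we get sin F = 2·area/(d·e) ≈ 0.74639.
Taking the acute solution, ∠F ≈ 0.843 rad.
Law of cosines then gives f ≈ 3.3194.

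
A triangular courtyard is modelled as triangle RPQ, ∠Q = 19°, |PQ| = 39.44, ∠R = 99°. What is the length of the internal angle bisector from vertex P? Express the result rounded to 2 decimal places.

t_P ≈ 16.76

The third angle is ∠P = 180° − ∠Q − ∠R = 62.00°.
Law of sines: |QR| = |PQ|·sin P/sin R ≈ 35.258.
Law of sines: |RP| = |PQ|·sin Q/sin R ≈ 13.
The bisector from P has length 2·|RP|·|PQ|·cos(∠P/2)/(|RP|+|PQ|) ≈ 16.762.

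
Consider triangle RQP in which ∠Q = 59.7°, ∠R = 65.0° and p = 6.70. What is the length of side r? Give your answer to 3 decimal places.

The third angle is ∠P = 180° − ∠R − ∠Q = 55.30°.
Law of sines: r = p·sin R/sin P ≈ 7.3859.

7.386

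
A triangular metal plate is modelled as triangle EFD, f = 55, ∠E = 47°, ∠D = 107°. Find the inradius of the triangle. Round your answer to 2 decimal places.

The third angle is ∠F = 180° − ∠D − ∠E = 26.00°.
Law of sines: e = f·sin E/sin F ≈ 91.759.
Law of sines: d = f·sin D/sin F ≈ 119.98.
Area = ½·f·e·sin D ≈ 2413.1.
Semiperimeter s = (91.759+55+119.98)/2 = 133.37.
Inradius = area/s = 2413.1/133.37 ≈ 18.093.

r ≈ 18.09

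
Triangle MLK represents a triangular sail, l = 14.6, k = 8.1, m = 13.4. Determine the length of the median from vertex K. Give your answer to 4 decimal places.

Median from K: ½√(2·m² + 2·l² − k²) ≈ 13.415.

m_K ≈ 13.4148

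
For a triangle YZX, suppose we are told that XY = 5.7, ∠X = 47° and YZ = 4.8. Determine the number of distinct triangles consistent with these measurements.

XY·sin X = 5.7·sin(47°) ≈ 4.169.
Since XY sin X < YZ < XY (4.169 < 4.8 < 5.7), two triangles exist.

2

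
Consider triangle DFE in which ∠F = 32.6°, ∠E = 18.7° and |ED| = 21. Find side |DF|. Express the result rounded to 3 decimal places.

The third angle is ∠D = 180° − ∠F − ∠E = 128.70°.
Law of sines: |DF| = |ED|·sin E/sin F ≈ 12.497.

12.497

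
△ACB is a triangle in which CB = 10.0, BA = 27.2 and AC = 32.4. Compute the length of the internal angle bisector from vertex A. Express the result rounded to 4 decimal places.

t_A ≈ 29.2655

By the law of cosines, cos A = (BA² + AC² − CB²) / (2·BA·AC) ≈ 0.95861, so ∠A ≈ 16.54°.
The bisector from A has length 2·BA·AC·cos(∠A/2)/(BA+AC) ≈ 29.266.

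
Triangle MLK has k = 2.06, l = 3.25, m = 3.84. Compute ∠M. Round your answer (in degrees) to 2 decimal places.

∠M ≈ 89.74°

By the law of cosines, cos M = (l² + k² − m²) / (2·l·k) ≈ 0.00452, so ∠M ≈ 89.74°.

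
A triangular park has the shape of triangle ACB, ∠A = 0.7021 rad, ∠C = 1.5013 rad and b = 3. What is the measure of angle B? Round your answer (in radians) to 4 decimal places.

The third angle is ∠B = π − ∠A − ∠C = 0.9382 rad.

0.9382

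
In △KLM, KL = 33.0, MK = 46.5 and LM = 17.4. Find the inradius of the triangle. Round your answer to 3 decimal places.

Semiperimeter s = (17.4 + 46.5 + 33)/2 = 48.45.
Heron's formula: area = √(48.45·31.05·1.95·15.45) ≈ 212.89.
Inradius = area/s = 212.89/48.45 ≈ 4.3941.

r ≈ 4.394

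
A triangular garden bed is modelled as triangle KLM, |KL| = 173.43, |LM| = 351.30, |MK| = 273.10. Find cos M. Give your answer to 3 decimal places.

0.875

By the law of cosines, cos M = (|LM|² + |MK|² − |KL|²) / (2·|LM|·|MK|) ≈ 0.87512, so ∠M ≈ 0.505 rad.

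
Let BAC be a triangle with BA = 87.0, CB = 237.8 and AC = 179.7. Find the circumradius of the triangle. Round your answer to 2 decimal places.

By the law of cosines, cos B = (CB² + BA² − AC²) / (2·CB·BA) ≈ 0.76916, so ∠B ≈ 39.72°.
Circumradius = AC/(2 sin B) ≈ 140.6.

140.60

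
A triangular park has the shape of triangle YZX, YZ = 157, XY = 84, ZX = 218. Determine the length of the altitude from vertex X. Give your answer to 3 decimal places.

Semiperimeter s = (218 + 84 + 157)/2 = 229.5.
Heron's formula: area = √(229.5·11.5·145.5·72.5) ≈ 5276.4.
The altitude from X has length 2·area/YZ ≈ 67.216.

67.216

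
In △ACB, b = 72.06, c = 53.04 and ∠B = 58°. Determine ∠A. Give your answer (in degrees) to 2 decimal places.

83.38

Law of sines: sin C = c·sin B/b ≈ 0.62421.
Since b ≥ c, only the acute value applies: ∠C ≈ 38.62°.
Then ∠A = 180° − ∠B − ∠C ≈ 83.38°.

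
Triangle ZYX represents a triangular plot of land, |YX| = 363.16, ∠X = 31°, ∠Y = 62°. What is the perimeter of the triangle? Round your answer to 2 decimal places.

perimeter ≈ 871.55

The third angle is ∠Z = 180° − ∠Y − ∠X = 87.00°.
Law of sines: |XZ| = |YX|·sin Y/sin Z ≈ 321.09.
Law of sines: |ZY| = |YX|·sin X/sin Z ≈ 187.3.
Semiperimeter s = (363.16+321.09+187.3)/2 = 435.77.
Perimeter = 363.16 + 321.09 + 187.3 = 871.55.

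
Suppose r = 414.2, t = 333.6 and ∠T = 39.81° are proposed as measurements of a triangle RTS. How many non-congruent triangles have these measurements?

2

r·sin T = 414.2·sin(39.81°) ≈ 265.2.
Since r sin T < t < r (265.2 < 333.6 < 414.2), two triangles exist.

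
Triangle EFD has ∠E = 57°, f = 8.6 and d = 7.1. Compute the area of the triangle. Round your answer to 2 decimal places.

area ≈ 25.60

Area = ½·f·d·sin E ≈ 25.605.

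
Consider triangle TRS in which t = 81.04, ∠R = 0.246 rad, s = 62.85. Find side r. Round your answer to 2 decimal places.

25.25

By the law of cosines, r² = s² + t² − 2·s·t·cos R = 637.55, so r ≈ 25.25.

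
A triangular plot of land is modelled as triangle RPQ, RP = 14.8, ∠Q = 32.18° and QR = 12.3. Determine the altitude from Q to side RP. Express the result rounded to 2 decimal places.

10.48

Law of sines: sin P = QR·sin Q/RP ≈ 0.44262.
Since RP ≥ QR, only the acute value applies: ∠P ≈ 26.27°.
Then ∠R = 180° − ∠Q − ∠P ≈ 121.55°.
Law of sines gives PQ = RP·sin R/sin Q ≈ 23.682.
Area = ½·RP·QR·sin R ≈ 77.567.
The altitude from Q has length 2·area/RP ≈ 10.482.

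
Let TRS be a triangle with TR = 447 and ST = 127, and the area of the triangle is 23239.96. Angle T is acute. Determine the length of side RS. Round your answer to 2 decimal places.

388.27

From area = ½·ST·TR·sin T, we get sin T = 2·area/(ST·TR) ≈ 0.81876.
Taking the acute solution, ∠T ≈ 54.96°.
Law of cosines then gives RS ≈ 388.27.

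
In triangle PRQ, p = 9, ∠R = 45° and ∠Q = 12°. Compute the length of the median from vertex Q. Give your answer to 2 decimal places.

The third angle is ∠P = 180° − ∠R − ∠Q = 123.00°.
Law of sines: r = p·sin R/sin P ≈ 7.5882.
Law of sines: q = p·sin Q/sin P ≈ 2.2312.
Median from Q: ½√(2·p² + 2·r² − q²) ≈ 8.249.

8.25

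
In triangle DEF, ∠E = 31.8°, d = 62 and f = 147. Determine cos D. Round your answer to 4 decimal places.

By the law of cosines, e² = f² + d² − 2·f·d·cos E = 9961.2, so e ≈ 99.806.
Law of cosines again: cos D = (e² + f² − d²)/(2·e·f) ≈ 0.94490, so ∠D ≈ 19.11°.

cos D ≈ 0.9449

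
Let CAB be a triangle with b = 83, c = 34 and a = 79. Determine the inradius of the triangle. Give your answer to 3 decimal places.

Semiperimeter s = (34 + 79 + 83)/2 = 98.
Heron's formula: area = √(98·64·19·15) ≈ 1337.
Inradius = area/s = 1337/98 ≈ 13.643.

13.643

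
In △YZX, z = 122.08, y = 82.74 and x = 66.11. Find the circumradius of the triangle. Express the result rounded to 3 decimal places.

By the law of cosines, cos Y = (z² + x² − y²) / (2·z·x) ≈ 0.76995, so ∠Y ≈ 39.65°.
Circumradius = y/(2 sin Y) ≈ 64.833.

R ≈ 64.833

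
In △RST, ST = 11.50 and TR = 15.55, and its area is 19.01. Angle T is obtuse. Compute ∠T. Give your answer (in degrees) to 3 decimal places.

∠T ≈ 167.725°

From area = ½·ST·TR·sin T, we get sin T = 2·area/(ST·TR) ≈ 0.21261.
Taking the obtuse solution, ∠T ≈ 167.72°.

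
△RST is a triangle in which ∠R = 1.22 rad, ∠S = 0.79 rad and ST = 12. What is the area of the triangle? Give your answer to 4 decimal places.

The third angle is ∠T = π − ∠R − ∠S = 1.132 rad.
Law of sines: TR = ST·sin S/sin R ≈ 9.077.
Law of sines: RS = ST·sin T/sin R ≈ 11.565.
Area = ½·ST·TR·sin T ≈ 49.293.

area ≈ 49.2932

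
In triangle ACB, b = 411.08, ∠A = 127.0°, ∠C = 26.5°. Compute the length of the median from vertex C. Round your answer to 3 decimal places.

The third angle is ∠B = 180° − ∠A − ∠C = 26.50°.
Law of sines: a = b·sin A/sin B ≈ 735.78.
Law of sines: c = b·sin C/sin B ≈ 411.08.
Median from C: ½√(2·b² + 2·a² − c²) ≈ 559.4.

m_C ≈ 559.403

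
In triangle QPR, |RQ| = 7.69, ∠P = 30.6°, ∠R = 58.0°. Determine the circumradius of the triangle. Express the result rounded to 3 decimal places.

7.553

The third angle is ∠Q = 180° − ∠P − ∠R = 91.40°.
Law of sines: |PR| = |RQ|·sin Q/sin P ≈ 15.102.
Law of sines: |QP| = |RQ|·sin R/sin P ≈ 12.811.
Circumradius = |RQ|/(2 sin P) ≈ 7.5534.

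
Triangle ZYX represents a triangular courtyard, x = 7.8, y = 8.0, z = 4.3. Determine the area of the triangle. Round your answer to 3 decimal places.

16.326

Semiperimeter s = (4.3 + 8 + 7.8)/2 = 10.05.
Heron's formula: area = √(10.05·5.75·2.05·2.25) ≈ 16.326.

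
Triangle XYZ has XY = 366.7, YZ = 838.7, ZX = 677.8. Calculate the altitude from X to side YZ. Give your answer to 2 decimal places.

289.07

Semiperimeter s = (838.7 + 677.8 + 366.7)/2 = 941.6.
Heron's formula: area = √(941.6·102.9·263.8·574.9) ≈ 1.2122e+05.
The altitude from X has length 2·area/YZ ≈ 289.07.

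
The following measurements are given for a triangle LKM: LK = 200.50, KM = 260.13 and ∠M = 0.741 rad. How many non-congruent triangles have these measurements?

2

KM·sin M = 260.13·sin(0.741 rad) ≈ 175.6.
Since KM sin M < LK < KM (175.6 < 200.50 < 260.13), two triangles exist.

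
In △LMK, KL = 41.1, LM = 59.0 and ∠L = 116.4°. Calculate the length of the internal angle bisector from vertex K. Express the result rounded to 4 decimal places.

t_K ≈ 52.4887

By the law of cosines, MK² = KL² + LM² − 2·KL·LM·cos L = 7326.6, so MK ≈ 85.596.
Law of cosines again: cos K = (MK² + KL² − LM²)/(2·MK·KL) ≈ 0.78665, so ∠K ≈ 38.13°.
The bisector from K has length 2·MK·KL·cos(∠K/2)/(MK+KL) ≈ 52.489.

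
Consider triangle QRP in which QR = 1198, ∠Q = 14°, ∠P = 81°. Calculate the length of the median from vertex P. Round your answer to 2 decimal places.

The third angle is ∠R = 180° − ∠P − ∠Q = 85.00°.
Law of sines: RP = QR·sin Q/sin P ≈ 293.44.
Law of sines: PQ = QR·sin R/sin P ≈ 1208.3.
Median from P: ½√(2·RP² + 2·PQ² − QR²) ≈ 643.64.

m_P ≈ 643.64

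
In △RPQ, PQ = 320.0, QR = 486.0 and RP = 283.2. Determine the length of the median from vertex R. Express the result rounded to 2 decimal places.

Median from R: ½√(2·QR² + 2·RP² − PQ²) ≈ 364.14.

m_R ≈ 364.14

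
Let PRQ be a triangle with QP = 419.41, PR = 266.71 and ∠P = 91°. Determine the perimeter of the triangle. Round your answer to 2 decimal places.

By the law of cosines, RQ² = QP² + PR² − 2·QP·PR·cos P = 2.5094e+05, so RQ ≈ 500.94.
Semiperimeter s = (500.94+419.41+266.71)/2 = 593.53.
Perimeter = 500.94 + 419.41 + 266.71 = 1187.1.

perimeter ≈ 1187.06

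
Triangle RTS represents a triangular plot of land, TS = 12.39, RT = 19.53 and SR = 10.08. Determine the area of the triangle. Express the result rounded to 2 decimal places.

Semiperimeter s = (12.39 + 10.08 + 19.53)/2 = 21.
Heron's formula: area = √(21·8.61·10.92·1.47) ≈ 53.874.

53.87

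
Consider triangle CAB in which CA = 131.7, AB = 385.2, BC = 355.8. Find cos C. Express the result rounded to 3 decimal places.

By the law of cosines, cos C = (BC² + CA² − AB²) / (2·BC·CA) ≈ -0.04738, so ∠C ≈ 1.6182 rad.

cos C ≈ -0.047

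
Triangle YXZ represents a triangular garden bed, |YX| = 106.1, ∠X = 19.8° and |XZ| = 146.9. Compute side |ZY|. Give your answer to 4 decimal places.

59.2243

By the law of cosines, |ZY|² = |YX|² + |XZ|² − 2·|YX|·|XZ|·cos X = 3507.5, so |ZY| ≈ 59.224.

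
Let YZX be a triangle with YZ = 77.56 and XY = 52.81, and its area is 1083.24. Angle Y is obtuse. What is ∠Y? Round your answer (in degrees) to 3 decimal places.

148.067

From area = ½·XY·YZ·sin Y, we get sin Y = 2·area/(XY·YZ) ≈ 0.52893.
Taking the obtuse solution, ∠Y ≈ 148.07°.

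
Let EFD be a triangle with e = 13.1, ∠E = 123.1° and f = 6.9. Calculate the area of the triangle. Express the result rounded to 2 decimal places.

Law of sines: sin F = f·sin E/e ≈ 0.44124.
Since e ≥ f, only the acute value applies: ∠F ≈ 26.18°.
Then ∠D = 180° − ∠E − ∠F ≈ 30.72°.
Law of sines gives d = e·sin D/sin E ≈ 7.9877.
Area = ½·e·f·sin D ≈ 23.085.

23.09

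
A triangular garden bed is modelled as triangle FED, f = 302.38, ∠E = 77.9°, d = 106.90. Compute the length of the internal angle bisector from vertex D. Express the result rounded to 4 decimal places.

295.8186

By the law of cosines, e² = d² + f² − 2·d·f·cos E = 89310, so e ≈ 298.85.
Law of cosines again: cos D = (f² + e² − d²)/(2·f·e) ≈ 0.93684, so ∠D ≈ 20.47°.
The bisector from D has length 2·f·e·cos(∠D/2)/(f+e) ≈ 295.82.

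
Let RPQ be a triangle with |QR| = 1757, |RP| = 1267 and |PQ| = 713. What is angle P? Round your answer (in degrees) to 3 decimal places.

By the law of cosines, cos P = (|RP|² + |PQ|² − |QR|²) / (2·|RP|·|PQ|) ≈ -0.53875, so ∠P ≈ 122.60°.

∠P ≈ 122.599°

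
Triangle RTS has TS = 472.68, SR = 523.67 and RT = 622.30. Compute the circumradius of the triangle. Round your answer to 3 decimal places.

319.188

By the law of cosines, cos R = (SR² + RT² − TS²) / (2·SR·RT) ≈ 0.67212, so ∠R ≈ 47.77°.
Circumradius = TS/(2 sin R) ≈ 319.19.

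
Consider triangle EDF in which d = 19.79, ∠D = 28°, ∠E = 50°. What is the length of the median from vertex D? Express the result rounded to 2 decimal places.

The third angle is ∠F = 180° − ∠E − ∠D = 102.00°.
Law of sines: e = d·sin E/sin D ≈ 32.292.
Law of sines: f = d·sin F/sin D ≈ 41.233.
Median from D: ½√(2·f² + 2·e² − d²) ≈ 35.687.

35.69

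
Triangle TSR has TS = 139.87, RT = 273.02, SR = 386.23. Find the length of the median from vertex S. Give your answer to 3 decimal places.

m_S ≈ 256.386

Median from S: ½√(2·TS² + 2·SR² − RT²) ≈ 256.39.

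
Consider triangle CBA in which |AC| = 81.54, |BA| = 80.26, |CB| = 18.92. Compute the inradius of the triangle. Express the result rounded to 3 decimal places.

8.392

Semiperimeter s = (80.26 + 81.54 + 18.92)/2 = 90.36.
Heron's formula: area = √(90.36·10.1·8.82·71.44) ≈ 758.32.
Inradius = area/s = 758.32/90.36 ≈ 8.3922.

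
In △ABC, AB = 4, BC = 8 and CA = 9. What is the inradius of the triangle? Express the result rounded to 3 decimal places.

1.524

Semiperimeter s = (8 + 9 + 4)/2 = 10.5.
Heron's formula: area = √(10.5·2.5·1.5·6.5) ≈ 15.998.
Inradius = area/s = 15.998/10.5 ≈ 1.5236.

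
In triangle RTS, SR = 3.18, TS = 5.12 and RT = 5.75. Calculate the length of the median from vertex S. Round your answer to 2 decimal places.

m_S ≈ 3.15

Median from S: ½√(2·TS² + 2·SR² − RT²) ≈ 3.1461.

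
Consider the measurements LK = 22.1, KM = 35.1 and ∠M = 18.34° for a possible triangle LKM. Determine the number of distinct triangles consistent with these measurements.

KM·sin M = 35.1·sin(18.34°) ≈ 11.04.
Since KM sin M < LK < KM (11.04 < 22.1 < 35.1), two triangles exist.

2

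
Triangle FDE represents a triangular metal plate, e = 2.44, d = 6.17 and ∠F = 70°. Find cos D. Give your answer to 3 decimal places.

cos D ≈ 0.057

By the law of cosines, f² = d² + e² − 2·d·e·cos F = 33.724, so f ≈ 5.8073.
Law of cosines again: cos D = (e² + f² − d²)/(2·e·f) ≈ 0.05678, so ∠D ≈ 86.75°.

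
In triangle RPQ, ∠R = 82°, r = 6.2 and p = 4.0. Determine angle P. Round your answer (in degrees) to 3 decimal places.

Law of sines: sin P = p·sin R/r ≈ 0.63888.
Since r ≥ p, only the acute value applies: ∠P ≈ 39.71°.
Then ∠Q = 180° − ∠R − ∠P ≈ 58.29°.

∠P ≈ 39.709°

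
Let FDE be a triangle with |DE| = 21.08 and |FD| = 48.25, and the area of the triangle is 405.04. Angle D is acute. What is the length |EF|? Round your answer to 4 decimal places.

From area = ½·|FD|·|DE|·sin D, we get sin D = 2·area/(|FD|·|DE|) ≈ 0.79645.
Taking the acute solution, ∠D ≈ 0.921 rad.
Law of cosines then gives |EF| ≈ 39.273.

39.2726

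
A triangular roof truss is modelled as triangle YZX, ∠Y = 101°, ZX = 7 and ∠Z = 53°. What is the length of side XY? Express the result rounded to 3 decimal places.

The third angle is ∠X = 180° − ∠Y − ∠Z = 26.00°.
Law of sines: XY = ZX·sin Z/sin Y ≈ 5.6951.

5.695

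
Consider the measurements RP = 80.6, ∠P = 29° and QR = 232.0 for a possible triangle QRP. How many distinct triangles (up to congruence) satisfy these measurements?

1

RP·sin P = 80.6·sin(29°) ≈ 39.08.
Since QR ≥ RP, exactly one triangle exists.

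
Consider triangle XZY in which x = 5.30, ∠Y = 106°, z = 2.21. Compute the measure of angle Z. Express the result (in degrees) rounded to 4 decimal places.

19.7739

By the law of cosines, y² = x² + z² − 2·x·z·cos Y = 39.431, so y ≈ 6.2794.
Law of cosines again: cos Z = (y² + x² − z²)/(2·y·x) ≈ 0.94103, so ∠Z ≈ 19.77°.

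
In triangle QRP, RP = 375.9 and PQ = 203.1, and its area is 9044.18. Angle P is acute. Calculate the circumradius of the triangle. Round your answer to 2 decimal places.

390.31

From area = ½·RP·PQ·sin P, we get sin P = 2·area/(RP·PQ) ≈ 0.23693.
Taking the acute solution, ∠P ≈ 13.71°.
Law of cosines then gives QR ≈ 184.95.
Circumradius = QR/(2 sin P) ≈ 390.31.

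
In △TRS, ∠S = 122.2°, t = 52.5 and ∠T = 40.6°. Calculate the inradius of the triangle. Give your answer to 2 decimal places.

The third angle is ∠R = 180° − ∠S − ∠T = 17.20°.
Law of sines: r = t·sin R/sin T ≈ 23.856.
Law of sines: s = t·sin S/sin T ≈ 68.265.
Area = ½·t·r·sin S ≈ 529.9.
Semiperimeter p = (52.5+23.856+68.265)/2 = 72.31.
Inradius = area/p = 529.9/72.31 ≈ 7.3281.

7.33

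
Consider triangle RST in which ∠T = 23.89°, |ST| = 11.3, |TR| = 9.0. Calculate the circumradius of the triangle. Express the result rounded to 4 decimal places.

By the law of cosines, |RS|² = |ST|² + |TR|² − 2·|ST|·|TR|·cos T = 22.716, so |RS| ≈ 4.7662.
Area = ½·|ST|·|TR|·sin T ≈ 20.593.
Circumradius = |RS|/(2 sin T) ≈ 5.8844.

5.8844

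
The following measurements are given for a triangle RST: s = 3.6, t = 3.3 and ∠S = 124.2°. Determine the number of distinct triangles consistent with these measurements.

1

t·sin S = 3.3·sin(124.2°) ≈ 2.729.
Since ∠S is not acute, a triangle exists only if s > t; here s > t, so there is exactly one triangle.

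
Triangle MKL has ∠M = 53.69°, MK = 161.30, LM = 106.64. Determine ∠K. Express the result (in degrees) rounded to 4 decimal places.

By the law of cosines, KL² = LM² + MK² − 2·LM·MK·cos M = 17018, so KL ≈ 130.45.
Law of cosines again: cos K = (MK² + KL² − LM²)/(2·MK·KL) ≈ 0.75239, so ∠K ≈ 41.20°.

41.2023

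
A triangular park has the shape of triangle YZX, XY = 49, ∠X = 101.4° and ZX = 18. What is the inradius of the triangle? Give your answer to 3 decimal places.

By the law of cosines, YZ² = ZX² + XY² − 2·ZX·XY·cos X = 3073.7, so YZ ≈ 55.441.
Area = ½·ZX·XY·sin X ≈ 432.3.
Semiperimeter s = (18+49+55.441)/2 = 61.22.
Inradius = area/s = 432.3/61.22 ≈ 7.0614.

r ≈ 7.061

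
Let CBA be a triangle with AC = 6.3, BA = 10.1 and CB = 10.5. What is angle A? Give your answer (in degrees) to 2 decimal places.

By the law of cosines, cos A = (BA² + AC² − CB²) / (2·BA·AC) ≈ 0.24713, so ∠A ≈ 75.69°.

∠A ≈ 75.69°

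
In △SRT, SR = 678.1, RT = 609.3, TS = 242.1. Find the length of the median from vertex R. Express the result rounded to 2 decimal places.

Median from R: ½√(2·SR² + 2·RT² − TS²) ≈ 633.15.

633.15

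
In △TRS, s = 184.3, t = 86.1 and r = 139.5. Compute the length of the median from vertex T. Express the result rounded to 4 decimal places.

Median from T: ½√(2·r² + 2·s² − t²) ≈ 157.67.

157.6708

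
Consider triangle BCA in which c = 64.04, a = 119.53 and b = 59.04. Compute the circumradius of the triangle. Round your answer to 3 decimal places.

R ≈ 128.946

By the law of cosines, cos B = (c² + a² − b²) / (2·c·a) ≈ 0.97344, so ∠B ≈ 0.231 rad.
Circumradius = b/(2 sin B) ≈ 128.95.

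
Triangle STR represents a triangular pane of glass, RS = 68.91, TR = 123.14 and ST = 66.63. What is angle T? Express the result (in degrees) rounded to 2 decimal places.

25.15

By the law of cosines, cos T = (ST² + TR² − RS²) / (2·ST·TR) ≈ 0.90523, so ∠T ≈ 25.15°.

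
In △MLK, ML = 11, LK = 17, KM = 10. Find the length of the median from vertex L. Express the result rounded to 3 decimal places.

Median from L: ½√(2·ML² + 2·LK² − KM²) ≈ 13.416.

m_L ≈ 13.416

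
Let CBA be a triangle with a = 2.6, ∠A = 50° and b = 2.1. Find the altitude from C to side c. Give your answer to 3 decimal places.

Law of sines: sin B = b·sin A/a ≈ 0.61873.
Since a ≥ b, only the acute value applies: ∠B ≈ 38.22°.
Then ∠C = 180° − ∠A − ∠B ≈ 91.78°.
Law of sines gives c = a·sin C/sin A ≈ 3.3924.
Area = ½·a·b·sin C ≈ 2.7287.
The altitude from C has length 2·area/c ≈ 1.6087.

1.609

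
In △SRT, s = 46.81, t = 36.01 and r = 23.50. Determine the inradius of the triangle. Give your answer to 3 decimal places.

7.795

Semiperimeter p = (46.81 + 23.5 + 36.01)/2 = 53.16.
Heron's formula: area = √(53.16·6.35·29.66·17.15) ≈ 414.38.
Inradius = area/p = 414.38/53.16 ≈ 7.7949.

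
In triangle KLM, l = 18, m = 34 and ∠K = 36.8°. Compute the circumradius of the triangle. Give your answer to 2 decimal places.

R ≈ 18.66

By the law of cosines, k² = l² + m² − 2·l·m·cos K = 499.9, so k ≈ 22.359.
Area = ½·l·m·sin K ≈ 183.3.
Circumradius = k/(2 sin K) ≈ 18.662.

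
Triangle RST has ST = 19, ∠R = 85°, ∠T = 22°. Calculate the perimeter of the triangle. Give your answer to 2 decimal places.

44.38

The third angle is ∠S = 180° − ∠T − ∠R = 73.00°.
Law of sines: TR = ST·sin S/sin R ≈ 18.239.
Law of sines: RS = ST·sin T/sin R ≈ 7.1447.
Semiperimeter s = (19+18.239+7.1447)/2 = 22.192.
Perimeter = 19 + 18.239 + 7.1447 = 44.384.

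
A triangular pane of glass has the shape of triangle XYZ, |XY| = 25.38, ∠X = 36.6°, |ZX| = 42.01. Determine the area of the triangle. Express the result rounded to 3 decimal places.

Area = ½·|ZX|·|XY|·sin X ≈ 317.85.

area ≈ 317.852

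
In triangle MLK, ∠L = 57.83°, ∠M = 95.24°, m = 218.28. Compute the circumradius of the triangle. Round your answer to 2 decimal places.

The third angle is ∠K = 180° − ∠M − ∠L = 26.93°.
Law of sines: l = m·sin L/sin M ≈ 185.54.
Law of sines: k = m·sin K/sin M ≈ 99.274.
Circumradius = m/(2 sin M) ≈ 109.6.

109.60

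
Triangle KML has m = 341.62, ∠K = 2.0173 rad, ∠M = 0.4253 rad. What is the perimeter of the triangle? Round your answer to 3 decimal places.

The third angle is ∠L = π − ∠K − ∠M = 0.6990 rad.
Law of sines: k = m·sin K/sin M ≈ 746.81.
Law of sines: l = m·sin L/sin M ≈ 532.76.
Semiperimeter s = (746.81+341.62+532.76)/2 = 810.59.
Perimeter = 746.81 + 341.62 + 532.76 = 1621.2.

1621.189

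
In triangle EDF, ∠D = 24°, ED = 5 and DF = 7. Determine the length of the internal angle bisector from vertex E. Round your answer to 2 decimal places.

By the law of cosines, FE² = ED² + DF² − 2·ED·DF·cos D = 10.052, so FE ≈ 3.1705.
Law of cosines again: cos E = (FE² + ED² − DF²)/(2·FE·ED) ≈ -0.43994, so ∠E ≈ 116.10°.
The bisector from E has length 2·FE·ED·cos(∠E/2)/(FE+ED) ≈ 2.0534.

t_E ≈ 2.05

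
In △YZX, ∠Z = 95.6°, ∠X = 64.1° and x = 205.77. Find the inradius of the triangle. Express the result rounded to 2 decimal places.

31.69

The third angle is ∠Y = 180° − ∠Z − ∠X = 20.30°.
Law of sines: y = x·sin Y/sin X ≈ 79.36.
Law of sines: z = x·sin Z/sin X ≈ 227.65.
Area = ½·x·y·sin Z ≈ 8126.
Semiperimeter s = (79.36+227.65+205.77)/2 = 256.39.
Inradius = area/s = 8126/256.39 ≈ 31.694.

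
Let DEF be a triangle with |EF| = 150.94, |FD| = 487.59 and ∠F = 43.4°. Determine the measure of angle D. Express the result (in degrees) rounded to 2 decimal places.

By the law of cosines, |DE|² = |EF|² + |FD|² − 2·|EF|·|FD|·cos F = 1.5358e+05, so |DE| ≈ 391.89.
Law of cosines again: cos D = (|FD|² + |DE|² − |EF|²)/(2·|FD|·|DE|) ≈ 0.96435, so ∠D ≈ 15.35°.

∠D ≈ 15.35°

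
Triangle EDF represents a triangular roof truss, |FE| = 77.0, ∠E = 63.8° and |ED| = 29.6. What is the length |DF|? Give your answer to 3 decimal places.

By the law of cosines, |DF|² = |FE|² + |ED|² − 2·|FE|·|ED|·cos E = 4792.6, so |DF| ≈ 69.229.

69.229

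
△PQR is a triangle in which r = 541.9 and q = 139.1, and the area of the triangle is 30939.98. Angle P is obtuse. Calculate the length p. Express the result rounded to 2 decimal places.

From area = ½·q·r·sin P, we get sin P = 2·area/(q·r) ≈ 0.82093.
Taking the obtuse solution, ∠P ≈ 124.82°.
Law of cosines then gives p ≈ 631.74.

631.74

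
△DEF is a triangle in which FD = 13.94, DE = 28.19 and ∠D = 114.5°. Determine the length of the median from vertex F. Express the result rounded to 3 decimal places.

m_F ≈ 23.579

By the law of cosines, EF² = FD² + DE² − 2·FD·DE·cos D = 1314.9, so EF ≈ 36.262.
Median from F: ½√(2·EF² + 2·FD² − DE²) ≈ 23.579.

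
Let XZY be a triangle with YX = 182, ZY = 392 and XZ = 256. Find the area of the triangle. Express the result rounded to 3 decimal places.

18804.617

Semiperimeter s = (392 + 182 + 256)/2 = 415.
Heron's formula: area = √(415·23·233·159) ≈ 18805.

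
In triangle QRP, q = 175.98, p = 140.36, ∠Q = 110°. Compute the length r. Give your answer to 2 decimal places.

Law of sines: sin P = p·sin Q/q ≈ 0.74949.
Since q ≥ p, only the acute value applies: ∠P ≈ 48.55°.
Then ∠R = 180° − ∠Q − ∠P ≈ 21.45°.
Law of sines gives r = q·sin R/sin Q ≈ 68.496.

68.50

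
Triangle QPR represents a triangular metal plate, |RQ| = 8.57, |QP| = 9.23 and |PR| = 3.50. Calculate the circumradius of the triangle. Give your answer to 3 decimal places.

By the law of cosines, cos Q = (|RQ|² + |QP|² − |PR|²) / (2·|RQ|·|QP|) ≈ 0.92532, so ∠Q ≈ 22.28°.
Circumradius = |PR|/(2 sin Q) ≈ 4.6152.

4.615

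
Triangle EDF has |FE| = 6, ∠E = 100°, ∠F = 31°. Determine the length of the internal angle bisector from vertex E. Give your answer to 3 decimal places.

3.129

The third angle is ∠D = 180° − ∠F − ∠E = 49.00°.
Law of sines: |DF| = |FE|·sin E/sin D ≈ 7.8293.
Law of sines: |ED| = |FE|·sin F/sin D ≈ 4.0946.
The bisector from E has length 2·|FE|·|ED|·cos(∠E/2)/(|FE|+|ED|) ≈ 3.1287.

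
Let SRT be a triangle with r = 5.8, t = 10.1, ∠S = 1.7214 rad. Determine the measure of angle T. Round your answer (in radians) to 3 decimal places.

0.939

By the law of cosines, s² = r² + t² − 2·r·t·cos S = 153.23, so s ≈ 12.379.
Law of cosines again: cos T = (s² + r² − t²)/(2·s·r) ≈ 0.59097, so ∠T ≈ 0.9385 rad.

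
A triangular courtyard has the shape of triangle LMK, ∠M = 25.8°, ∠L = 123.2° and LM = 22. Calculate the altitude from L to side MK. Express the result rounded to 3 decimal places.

The third angle is ∠K = 180° − ∠L − ∠M = 31.00°.
Law of sines: MK = LM·sin L/sin K ≈ 35.743.
Law of sines: KL = LM·sin M/sin K ≈ 18.591.
Area = ½·LM·MK·sin M ≈ 171.12.
The altitude from L has length 2·area/MK ≈ 9.5751.

9.575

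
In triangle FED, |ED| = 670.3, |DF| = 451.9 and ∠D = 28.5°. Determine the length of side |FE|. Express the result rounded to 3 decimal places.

By the law of cosines, |FE|² = |ED|² + |DF|² − 2·|ED|·|DF|·cos D = 1.2111e+05, so |FE| ≈ 348.01.

348.013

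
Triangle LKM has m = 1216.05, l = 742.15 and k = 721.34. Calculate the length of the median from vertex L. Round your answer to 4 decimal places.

Median from L: ½√(2·k² + 2·m² − l²) ≈ 928.36.

m_L ≈ 928.3630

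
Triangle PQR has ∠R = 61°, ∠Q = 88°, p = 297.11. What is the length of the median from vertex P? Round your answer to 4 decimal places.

The third angle is ∠P = 180° − ∠Q − ∠R = 31.00°.
Law of sines: q = p·sin Q/sin P ≈ 576.52.
Law of sines: r = p·sin R/sin P ≈ 504.54.
Median from P: ½√(2·q² + 2·r² − p²) ≈ 520.96.

520.9601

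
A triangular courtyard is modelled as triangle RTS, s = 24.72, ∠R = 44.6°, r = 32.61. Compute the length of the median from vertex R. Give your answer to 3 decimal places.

Law of sines: sin S = s·sin R/r ≈ 0.53227.
Since r ≥ s, only the acute value applies: ∠S ≈ 32.16°.
Then ∠T = 180° − ∠R − ∠S ≈ 103.24°.
Law of sines gives t = r·sin T/sin R ≈ 45.208.
Median from R: ½√(2·t² + 2·s² − r²) ≈ 32.582.

m_R ≈ 32.582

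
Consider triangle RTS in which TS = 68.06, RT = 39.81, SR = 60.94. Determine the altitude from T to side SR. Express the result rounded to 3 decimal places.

Semiperimeter s = (68.06 + 60.94 + 39.81)/2 = 84.405.
Heron's formula: area = √(84.405·16.345·23.465·44.595) ≈ 1201.5.
The altitude from T has length 2·area/SR ≈ 39.433.

39.433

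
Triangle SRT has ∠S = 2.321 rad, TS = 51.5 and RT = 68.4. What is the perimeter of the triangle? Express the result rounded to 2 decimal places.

perimeter ≈ 141.88

Law of sines: sin R = TS·sin S/RT ≈ 0.55080.
Since RT ≥ TS, only the acute value applies: ∠R ≈ 0.583 rad.
Then ∠T = π − ∠S − ∠R ≈ 0.237 rad.
Law of sines gives SR = RT·sin T/sin S ≈ 21.977.
Semiperimeter s = (68.4+51.5+21.977)/2 = 70.939.
Perimeter = 68.4 + 51.5 + 21.977 = 141.88.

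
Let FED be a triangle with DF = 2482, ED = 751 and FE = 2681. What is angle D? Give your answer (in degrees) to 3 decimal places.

97.141

By the law of cosines, cos D = (ED² + DF² − FE²) / (2·ED·DF) ≈ -0.12431, so ∠D ≈ 97.14°.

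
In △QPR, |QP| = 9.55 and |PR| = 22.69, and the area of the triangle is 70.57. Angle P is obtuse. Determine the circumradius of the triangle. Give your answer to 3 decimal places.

23.471

From area = ½·|QP|·|PR|·sin P, we get sin P = 2·area/(|QP|·|PR|) ≈ 0.65135.
Taking the obtuse solution, ∠P ≈ 2.432 rad.
Law of cosines then gives |RQ| ≈ 30.576.
Circumradius = |RQ|/(2 sin P) ≈ 23.471.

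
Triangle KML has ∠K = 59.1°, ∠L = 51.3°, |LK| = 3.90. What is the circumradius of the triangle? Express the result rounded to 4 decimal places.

The third angle is ∠M = 180° − ∠L − ∠K = 69.60°.
Law of sines: |ML| = |LK|·sin K/sin M ≈ 3.5704.
Law of sines: |KM| = |LK|·sin L/sin M ≈ 3.2473.
Circumradius = |LK|/(2 sin M) ≈ 2.0805.

2.0805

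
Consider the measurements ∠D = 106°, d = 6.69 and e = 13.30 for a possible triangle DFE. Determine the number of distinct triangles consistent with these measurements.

e·sin D = 13.30·sin(106°) ≈ 12.78.
Since ∠D is not acute, a triangle exists only if d > e; here d ≤ e, so there is no triangle.

0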